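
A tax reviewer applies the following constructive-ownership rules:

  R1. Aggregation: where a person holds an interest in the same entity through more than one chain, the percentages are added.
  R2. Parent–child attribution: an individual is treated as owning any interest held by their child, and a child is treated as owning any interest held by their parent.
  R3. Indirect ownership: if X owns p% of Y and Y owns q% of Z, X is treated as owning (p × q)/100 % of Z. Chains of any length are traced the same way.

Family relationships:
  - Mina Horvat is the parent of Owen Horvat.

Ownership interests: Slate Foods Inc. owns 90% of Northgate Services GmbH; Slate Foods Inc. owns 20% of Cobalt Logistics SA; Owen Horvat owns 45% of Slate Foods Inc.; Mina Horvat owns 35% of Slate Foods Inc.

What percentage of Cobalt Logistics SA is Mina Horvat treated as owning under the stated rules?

16%

By parent–child attribution (R2), Mina Horvat is treated as also owning Owen Horvat's interest in Slate Foods Inc, giving 35% + 45% = 80%.
Chain via Slate Foods Inc. (R3): 80% × 20% = 16% of Cobalt Logistics SA.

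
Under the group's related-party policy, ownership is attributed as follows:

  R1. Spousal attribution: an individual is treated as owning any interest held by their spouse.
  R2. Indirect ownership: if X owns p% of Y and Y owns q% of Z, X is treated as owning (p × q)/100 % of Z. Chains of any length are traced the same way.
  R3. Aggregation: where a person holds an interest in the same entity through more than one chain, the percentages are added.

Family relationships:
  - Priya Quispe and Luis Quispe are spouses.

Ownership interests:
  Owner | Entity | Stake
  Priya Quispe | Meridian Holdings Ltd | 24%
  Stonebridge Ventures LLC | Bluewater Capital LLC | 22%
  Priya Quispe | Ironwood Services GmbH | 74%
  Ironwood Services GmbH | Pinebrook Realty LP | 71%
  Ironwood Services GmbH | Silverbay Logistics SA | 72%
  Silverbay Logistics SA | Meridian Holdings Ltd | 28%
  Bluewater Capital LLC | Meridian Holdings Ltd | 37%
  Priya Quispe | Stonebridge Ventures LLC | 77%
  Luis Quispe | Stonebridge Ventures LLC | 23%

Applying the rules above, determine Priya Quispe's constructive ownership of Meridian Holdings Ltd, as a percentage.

By spousal attribution (R1), Priya Quispe is treated as also owning Luis Quispe's interest in Stonebridge Ventures LLC, giving 77% + 23% = 100%.
Chain via Stonebridge Ventures LLC → Bluewater Capital LLC (R2): 100% × 22% × 37% = 8.14% of Meridian Holdings Ltd.
Chain via Ironwood Services GmbH → Silverbay Logistics SA (R2): 74% × 72% × 28% = 14.9184% of Meridian Holdings Ltd.
Direct interest in Meridian Holdings Ltd: 24%.
Aggregating (R3): 8.14% + 14.9184% + 24% = 47.0584%.

47.0584%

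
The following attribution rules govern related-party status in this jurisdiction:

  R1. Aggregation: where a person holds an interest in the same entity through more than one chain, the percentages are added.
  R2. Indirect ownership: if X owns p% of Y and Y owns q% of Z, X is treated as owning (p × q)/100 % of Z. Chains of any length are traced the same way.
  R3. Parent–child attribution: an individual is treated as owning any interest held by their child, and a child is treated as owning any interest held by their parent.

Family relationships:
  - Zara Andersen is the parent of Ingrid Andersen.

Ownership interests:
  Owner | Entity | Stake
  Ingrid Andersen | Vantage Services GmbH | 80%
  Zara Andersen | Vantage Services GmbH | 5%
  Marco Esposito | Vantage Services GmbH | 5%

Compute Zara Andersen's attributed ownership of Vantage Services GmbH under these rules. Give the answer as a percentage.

85%

By parent–child attribution (R3), Zara Andersen is treated as also owning Ingrid Andersen's interest in Vantage Services GmbH, giving 5% + 80% = 85%.
Direct interest in Vantage Services GmbH: 85%.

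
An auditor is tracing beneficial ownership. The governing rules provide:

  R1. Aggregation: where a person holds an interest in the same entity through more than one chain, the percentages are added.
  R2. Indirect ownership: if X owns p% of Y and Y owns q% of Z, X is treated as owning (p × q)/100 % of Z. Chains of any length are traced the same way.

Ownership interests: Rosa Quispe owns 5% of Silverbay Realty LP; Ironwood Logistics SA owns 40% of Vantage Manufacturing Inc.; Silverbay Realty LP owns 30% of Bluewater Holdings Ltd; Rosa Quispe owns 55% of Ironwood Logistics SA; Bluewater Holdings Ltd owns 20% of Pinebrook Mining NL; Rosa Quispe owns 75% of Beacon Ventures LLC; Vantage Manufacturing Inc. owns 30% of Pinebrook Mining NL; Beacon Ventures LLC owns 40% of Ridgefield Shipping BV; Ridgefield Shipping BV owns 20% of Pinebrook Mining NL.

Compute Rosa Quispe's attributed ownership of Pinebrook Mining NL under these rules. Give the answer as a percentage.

12.9%

Chain via Ironwood Logistics SA → Vantage Manufacturing Inc. (R2): 55% × 40% × 30% = 6.6% of Pinebrook Mining NL.
Chain via Silverbay Realty LP → Bluewater Holdings Ltd (R2): 5% × 30% × 20% = 0.3% of Pinebrook Mining NL.
Chain via Beacon Ventures LLC → Ridgefield Shipping BV (R2): 75% × 40% × 20% = 6% of Pinebrook Mining NL.
Aggregating (R1): 6.6% + 0.3% + 6% = 12.9%.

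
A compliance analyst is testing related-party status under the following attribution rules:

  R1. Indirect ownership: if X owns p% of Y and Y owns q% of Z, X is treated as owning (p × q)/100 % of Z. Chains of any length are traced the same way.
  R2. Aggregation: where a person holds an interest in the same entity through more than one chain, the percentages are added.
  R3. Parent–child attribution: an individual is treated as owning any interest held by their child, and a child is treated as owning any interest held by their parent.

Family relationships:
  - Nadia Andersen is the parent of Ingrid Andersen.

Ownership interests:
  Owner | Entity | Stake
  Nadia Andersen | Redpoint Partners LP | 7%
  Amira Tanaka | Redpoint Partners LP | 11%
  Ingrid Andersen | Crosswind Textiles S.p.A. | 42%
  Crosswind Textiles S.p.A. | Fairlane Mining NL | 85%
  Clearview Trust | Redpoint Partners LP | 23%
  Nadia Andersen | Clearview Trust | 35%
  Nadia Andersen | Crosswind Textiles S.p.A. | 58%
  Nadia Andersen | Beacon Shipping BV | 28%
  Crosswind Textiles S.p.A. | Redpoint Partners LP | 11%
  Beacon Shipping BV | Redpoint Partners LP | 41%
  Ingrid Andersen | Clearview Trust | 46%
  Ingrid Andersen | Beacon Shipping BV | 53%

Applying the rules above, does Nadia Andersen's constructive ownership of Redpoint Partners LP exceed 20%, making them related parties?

Yes

By parent–child attribution (R3), Nadia Andersen is treated as also owning Ingrid Andersen's interest in Beacon Shipping BV, giving 28% + 53% = 81%.
By parent–child attribution (R3), Nadia Andersen is treated as also owning Ingrid Andersen's interest in Clearview Trust, giving 35% + 46% = 81%.
By parent–child attribution (R3), Nadia Andersen is treated as also owning Ingrid Andersen's interest in Crosswind Textiles S.p.A, giving 58% + 42% = 100%.
Chain via Beacon Shipping BV (R1): 81% × 41% = 33.21% of Redpoint Partners LP.
Chain via Clearview Trust (R1): 81% × 23% = 18.63% of Redpoint Partners LP.
Chain via Crosswind Textiles S.p.A. (R1): 100% × 11% = 11% of Redpoint Partners LP.
Direct interest in Redpoint Partners LP: 7%.
Aggregating (R2): 33.21% + 18.63% + 11% + 7% = 69.84%.
69.84% exceeds the 20% threshold, so Nadia is a related party to Redpoint Partners LP.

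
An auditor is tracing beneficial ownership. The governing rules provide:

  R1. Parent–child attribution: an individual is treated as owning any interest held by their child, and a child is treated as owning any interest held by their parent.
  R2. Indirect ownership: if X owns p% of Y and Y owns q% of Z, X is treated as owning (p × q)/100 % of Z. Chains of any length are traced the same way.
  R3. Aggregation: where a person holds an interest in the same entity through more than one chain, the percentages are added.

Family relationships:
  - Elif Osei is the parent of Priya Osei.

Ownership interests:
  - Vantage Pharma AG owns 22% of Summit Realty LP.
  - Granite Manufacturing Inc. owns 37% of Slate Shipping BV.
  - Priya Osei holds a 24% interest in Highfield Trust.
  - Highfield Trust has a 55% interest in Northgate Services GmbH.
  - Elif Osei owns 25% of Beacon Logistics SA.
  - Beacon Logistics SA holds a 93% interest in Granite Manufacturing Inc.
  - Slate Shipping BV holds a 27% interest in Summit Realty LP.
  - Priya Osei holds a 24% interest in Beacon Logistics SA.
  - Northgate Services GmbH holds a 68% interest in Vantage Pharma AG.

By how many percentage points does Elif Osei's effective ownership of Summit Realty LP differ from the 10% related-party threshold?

3.472837

By parent–child attribution (R1), Elif Osei is treated as also owning Priya Osei's interest in Beacon Logistics SA, giving 25% + 24% = 49%.
By parent–child attribution (R1), Elif Osei is treated as owning Priya Osei's 24% interest in Highfield Trust.
Chain via Beacon Logistics SA → Granite Manufacturing Inc. → Slate Shipping BV (R2): 49% × 93% × 37% × 27% = 4.552443% of Summit Realty LP.
Chain via Highfield Trust → Northgate Services GmbH → Vantage Pharma AG (R2): 24% × 55% × 68% × 22% = 1.97472% of Summit Realty LP.
Aggregating (R3): 4.552443% + 1.97472% = 6.527163%.
6.527163% falls short of the 10% threshold by 3.472837 percentage points.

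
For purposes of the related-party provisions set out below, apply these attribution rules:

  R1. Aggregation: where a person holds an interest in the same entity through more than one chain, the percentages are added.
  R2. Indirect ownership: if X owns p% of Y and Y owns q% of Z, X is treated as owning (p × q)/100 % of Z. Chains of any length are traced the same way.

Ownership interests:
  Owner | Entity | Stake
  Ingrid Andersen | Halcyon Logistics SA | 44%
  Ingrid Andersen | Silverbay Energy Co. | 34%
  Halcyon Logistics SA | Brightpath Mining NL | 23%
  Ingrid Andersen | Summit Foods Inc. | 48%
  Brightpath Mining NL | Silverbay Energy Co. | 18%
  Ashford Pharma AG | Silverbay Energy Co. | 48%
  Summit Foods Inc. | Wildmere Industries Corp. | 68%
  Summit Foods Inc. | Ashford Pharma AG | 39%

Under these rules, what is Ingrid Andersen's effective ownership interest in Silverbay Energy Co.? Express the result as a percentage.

Chain via Halcyon Logistics SA → Brightpath Mining NL (R2): 44% × 23% × 18% = 1.8216% of Silverbay Energy Co.
Chain via Summit Foods Inc. → Ashford Pharma AG (R2): 48% × 39% × 48% = 8.9856% of Silverbay Energy Co.
Direct interest in Silverbay Energy Co: 34%.
Aggregating (R1): 1.8216% + 8.9856% + 34% = 44.8072%.

44.8072%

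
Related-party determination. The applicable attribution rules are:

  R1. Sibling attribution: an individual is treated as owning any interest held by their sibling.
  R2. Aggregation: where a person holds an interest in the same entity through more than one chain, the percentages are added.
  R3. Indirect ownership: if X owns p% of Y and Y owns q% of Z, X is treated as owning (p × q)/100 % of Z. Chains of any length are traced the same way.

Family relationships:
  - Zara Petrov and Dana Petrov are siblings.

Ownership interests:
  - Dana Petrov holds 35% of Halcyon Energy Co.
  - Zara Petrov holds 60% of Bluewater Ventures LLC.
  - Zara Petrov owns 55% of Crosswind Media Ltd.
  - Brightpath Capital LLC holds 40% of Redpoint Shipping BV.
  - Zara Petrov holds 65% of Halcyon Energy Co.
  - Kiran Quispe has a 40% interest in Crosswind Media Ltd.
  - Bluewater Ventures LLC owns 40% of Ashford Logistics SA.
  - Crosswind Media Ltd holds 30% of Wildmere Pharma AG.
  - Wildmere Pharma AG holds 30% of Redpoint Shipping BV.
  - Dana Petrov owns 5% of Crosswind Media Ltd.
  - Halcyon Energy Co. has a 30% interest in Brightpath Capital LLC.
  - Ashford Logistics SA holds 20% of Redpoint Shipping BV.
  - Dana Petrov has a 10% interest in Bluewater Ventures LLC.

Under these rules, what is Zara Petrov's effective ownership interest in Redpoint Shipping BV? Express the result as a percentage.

23%

By sibling attribution (R1), Zara Petrov is treated as also owning Dana Petrov's interest in Halcyon Energy Co, giving 65% + 35% = 100%.
By sibling attribution (R1), Zara Petrov is treated as also owning Dana Petrov's interest in Bluewater Ventures LLC, giving 60% + 10% = 70%.
By sibling attribution (R1), Zara Petrov is treated as also owning Dana Petrov's interest in Crosswind Media Ltd, giving 55% + 5% = 60%.
Chain via Halcyon Energy Co. → Brightpath Capital LLC (R3): 100% × 30% × 40% = 12% of Redpoint Shipping BV.
Chain via Bluewater Ventures LLC → Ashford Logistics SA (R3): 70% × 40% × 20% = 5.6% of Redpoint Shipping BV.
Chain via Crosswind Media Ltd → Wildmere Pharma AG (R3): 60% × 30% × 30% = 5.4% of Redpoint Shipping BV.
Aggregating (R2): 12% + 5.6% + 5.4% = 23%.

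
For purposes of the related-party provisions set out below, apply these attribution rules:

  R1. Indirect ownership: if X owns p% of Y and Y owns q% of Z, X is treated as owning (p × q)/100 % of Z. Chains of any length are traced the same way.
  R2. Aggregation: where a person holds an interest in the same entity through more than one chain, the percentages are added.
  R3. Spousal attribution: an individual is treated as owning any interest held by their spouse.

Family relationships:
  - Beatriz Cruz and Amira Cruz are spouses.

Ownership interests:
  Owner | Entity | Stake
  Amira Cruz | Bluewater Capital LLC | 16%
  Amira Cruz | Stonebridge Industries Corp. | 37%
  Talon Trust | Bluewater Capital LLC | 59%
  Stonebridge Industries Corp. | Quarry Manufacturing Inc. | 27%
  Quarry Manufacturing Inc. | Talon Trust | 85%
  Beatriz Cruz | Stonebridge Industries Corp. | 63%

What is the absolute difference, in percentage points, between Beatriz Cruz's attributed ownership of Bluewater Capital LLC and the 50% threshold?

By spousal attribution (R3), Beatriz Cruz is treated as also owning Amira Cruz's interest in Stonebridge Industries Corp, giving 63% + 37% = 100%.
By spousal attribution (R3), Beatriz Cruz is treated as owning Amira Cruz's 16% interest in Bluewater Capital LLC.
Chain via Stonebridge Industries Corp. → Quarry Manufacturing Inc. → Talon Trust (R1): 100% × 27% × 85% × 59% = 13.5405% of Bluewater Capital LLC.
Direct interest in Bluewater Capital LLC: 16%.
Aggregating (R2): 13.5405% + 16% = 29.5405%.
29.5405% falls short of the 50% threshold by 20.4595 percentage points.

20.4595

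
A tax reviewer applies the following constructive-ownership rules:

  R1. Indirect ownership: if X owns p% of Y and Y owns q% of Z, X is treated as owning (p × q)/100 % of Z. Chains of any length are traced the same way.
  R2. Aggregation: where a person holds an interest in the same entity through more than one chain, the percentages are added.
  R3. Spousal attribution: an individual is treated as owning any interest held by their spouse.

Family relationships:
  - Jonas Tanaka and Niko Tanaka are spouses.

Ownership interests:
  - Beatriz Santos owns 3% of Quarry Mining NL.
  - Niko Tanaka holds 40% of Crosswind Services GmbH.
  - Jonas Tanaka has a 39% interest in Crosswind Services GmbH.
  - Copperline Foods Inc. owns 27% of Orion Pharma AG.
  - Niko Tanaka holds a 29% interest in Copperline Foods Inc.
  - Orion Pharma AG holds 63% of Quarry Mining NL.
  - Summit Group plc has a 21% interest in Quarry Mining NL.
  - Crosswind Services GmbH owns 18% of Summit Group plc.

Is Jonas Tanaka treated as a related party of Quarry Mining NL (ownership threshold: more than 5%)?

By spousal attribution (R3), Jonas Tanaka is treated as also owning Niko Tanaka's interest in Crosswind Services GmbH, giving 39% + 40% = 79%.
By spousal attribution (R3), Jonas Tanaka is treated as owning Niko Tanaka's 29% interest in Copperline Foods Inc.
Chain via Crosswind Services GmbH → Summit Group plc (R1): 79% × 18% × 21% = 2.9862% of Quarry Mining NL.
Chain via Copperline Foods Inc. → Orion Pharma AG (R1): 29% × 27% × 63% = 4.9329% of Quarry Mining NL.
Aggregating (R2): 2.9862% + 4.9329% = 7.9191%.
7.9191% exceeds the 5% threshold, so Jonas is a related party to Quarry Mining NL.

Yes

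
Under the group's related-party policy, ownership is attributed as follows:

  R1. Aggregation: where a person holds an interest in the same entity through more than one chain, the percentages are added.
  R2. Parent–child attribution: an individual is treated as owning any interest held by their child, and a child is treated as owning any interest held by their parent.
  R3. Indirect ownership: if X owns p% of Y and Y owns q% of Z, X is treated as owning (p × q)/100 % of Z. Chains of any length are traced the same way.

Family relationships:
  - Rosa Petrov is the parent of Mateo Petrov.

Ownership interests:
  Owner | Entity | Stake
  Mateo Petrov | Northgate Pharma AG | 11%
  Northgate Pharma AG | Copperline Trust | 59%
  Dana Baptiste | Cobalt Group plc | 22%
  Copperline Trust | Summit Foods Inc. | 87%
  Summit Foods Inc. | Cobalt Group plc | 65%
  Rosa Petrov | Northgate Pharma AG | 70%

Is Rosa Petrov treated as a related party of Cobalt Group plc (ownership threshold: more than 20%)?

By parent–child attribution (R2), Rosa Petrov is treated as also owning Mateo Petrov's interest in Northgate Pharma AG, giving 70% + 11% = 81%.
Chain via Northgate Pharma AG → Copperline Trust → Summit Foods Inc. (R3): 81% × 59% × 87% × 65% = 27.025245% of Cobalt Group plc.
27.025245% exceeds the 20% threshold, so Rosa is a related party to Cobalt Group plc.

Yes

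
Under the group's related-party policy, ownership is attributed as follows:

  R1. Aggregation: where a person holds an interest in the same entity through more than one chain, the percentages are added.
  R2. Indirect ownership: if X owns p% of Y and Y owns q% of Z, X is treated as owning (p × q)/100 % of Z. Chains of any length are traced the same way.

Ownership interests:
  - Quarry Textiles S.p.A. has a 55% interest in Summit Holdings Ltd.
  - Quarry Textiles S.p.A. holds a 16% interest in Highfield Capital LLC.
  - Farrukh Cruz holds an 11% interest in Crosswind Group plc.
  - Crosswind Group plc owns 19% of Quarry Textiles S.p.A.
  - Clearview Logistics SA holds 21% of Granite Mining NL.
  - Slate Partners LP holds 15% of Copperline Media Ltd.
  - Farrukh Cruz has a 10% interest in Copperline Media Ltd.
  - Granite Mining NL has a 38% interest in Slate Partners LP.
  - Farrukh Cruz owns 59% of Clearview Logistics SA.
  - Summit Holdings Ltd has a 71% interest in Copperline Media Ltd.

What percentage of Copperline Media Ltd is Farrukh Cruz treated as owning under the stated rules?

11.522375%

Chain via Crosswind Group plc → Quarry Textiles S.p.A. → Summit Holdings Ltd (R2): 11% × 19% × 55% × 71% = 0.816145% of Copperline Media Ltd.
Chain via Clearview Logistics SA → Granite Mining NL → Slate Partners LP (R2): 59% × 21% × 38% × 15% = 0.70623% of Copperline Media Ltd.
Direct interest in Copperline Media Ltd: 10%.
Aggregating (R1): 0.816145% + 0.70623% + 10% = 11.522375%.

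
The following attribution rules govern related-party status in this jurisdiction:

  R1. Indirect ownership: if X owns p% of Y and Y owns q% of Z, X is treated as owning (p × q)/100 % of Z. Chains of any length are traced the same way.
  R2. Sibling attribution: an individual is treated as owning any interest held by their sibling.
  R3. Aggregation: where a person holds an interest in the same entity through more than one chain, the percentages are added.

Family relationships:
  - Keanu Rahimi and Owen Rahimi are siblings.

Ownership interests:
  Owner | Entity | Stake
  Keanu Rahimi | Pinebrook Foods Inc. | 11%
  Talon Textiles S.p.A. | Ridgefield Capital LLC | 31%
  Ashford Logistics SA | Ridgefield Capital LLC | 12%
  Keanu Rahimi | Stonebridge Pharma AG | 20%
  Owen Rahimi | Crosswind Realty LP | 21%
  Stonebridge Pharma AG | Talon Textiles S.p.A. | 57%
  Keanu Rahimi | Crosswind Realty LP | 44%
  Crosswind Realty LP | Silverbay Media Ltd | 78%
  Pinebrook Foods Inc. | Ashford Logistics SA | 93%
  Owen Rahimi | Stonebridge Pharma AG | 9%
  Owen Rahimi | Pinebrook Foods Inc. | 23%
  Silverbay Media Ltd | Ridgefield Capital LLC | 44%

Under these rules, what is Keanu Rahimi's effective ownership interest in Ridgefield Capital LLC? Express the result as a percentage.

By sibling attribution (R2), Keanu Rahimi is treated as also owning Owen Rahimi's interest in Pinebrook Foods Inc, giving 11% + 23% = 34%.
By sibling attribution (R2), Keanu Rahimi is treated as also owning Owen Rahimi's interest in Stonebridge Pharma AG, giving 20% + 9% = 29%.
By sibling attribution (R2), Keanu Rahimi is treated as also owning Owen Rahimi's interest in Crosswind Realty LP, giving 44% + 21% = 65%.
Chain via Pinebrook Foods Inc. → Ashford Logistics SA (R1): 34% × 93% × 12% = 3.7944% of Ridgefield Capital LLC.
Chain via Stonebridge Pharma AG → Talon Textiles S.p.A. (R1): 29% × 57% × 31% = 5.1243% of Ridgefield Capital LLC.
Chain via Crosswind Realty LP → Silverbay Media Ltd (R1): 65% × 78% × 44% = 22.308% of Ridgefield Capital LLC.
Aggregating (R3): 3.7944% + 5.1243% + 22.308% = 31.2267%.

31.2267%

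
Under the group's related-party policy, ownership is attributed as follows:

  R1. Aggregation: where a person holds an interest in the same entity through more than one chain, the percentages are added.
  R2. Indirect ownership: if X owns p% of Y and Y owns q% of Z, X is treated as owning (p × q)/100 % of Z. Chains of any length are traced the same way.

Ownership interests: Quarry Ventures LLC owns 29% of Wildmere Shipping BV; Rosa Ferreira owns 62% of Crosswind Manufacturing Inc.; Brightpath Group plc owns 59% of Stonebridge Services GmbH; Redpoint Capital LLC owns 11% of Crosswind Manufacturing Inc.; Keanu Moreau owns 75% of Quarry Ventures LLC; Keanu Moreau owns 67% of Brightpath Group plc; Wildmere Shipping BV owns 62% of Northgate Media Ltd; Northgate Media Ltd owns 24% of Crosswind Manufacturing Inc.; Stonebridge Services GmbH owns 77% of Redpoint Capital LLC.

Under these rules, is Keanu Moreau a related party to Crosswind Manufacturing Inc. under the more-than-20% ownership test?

Chain via Brightpath Group plc → Stonebridge Services GmbH → Redpoint Capital LLC (R2): 67% × 59% × 77% × 11% = 3.348191% of Crosswind Manufacturing Inc.
Chain via Quarry Ventures LLC → Wildmere Shipping BV → Northgate Media Ltd (R2): 75% × 29% × 62% × 24% = 3.2364% of Crosswind Manufacturing Inc.
Aggregating (R1): 3.348191% + 3.2364% = 6.584591%.
6.584591% does not exceed the 20% threshold, so Keanu is not a related party to Crosswind Manufacturing Inc.

No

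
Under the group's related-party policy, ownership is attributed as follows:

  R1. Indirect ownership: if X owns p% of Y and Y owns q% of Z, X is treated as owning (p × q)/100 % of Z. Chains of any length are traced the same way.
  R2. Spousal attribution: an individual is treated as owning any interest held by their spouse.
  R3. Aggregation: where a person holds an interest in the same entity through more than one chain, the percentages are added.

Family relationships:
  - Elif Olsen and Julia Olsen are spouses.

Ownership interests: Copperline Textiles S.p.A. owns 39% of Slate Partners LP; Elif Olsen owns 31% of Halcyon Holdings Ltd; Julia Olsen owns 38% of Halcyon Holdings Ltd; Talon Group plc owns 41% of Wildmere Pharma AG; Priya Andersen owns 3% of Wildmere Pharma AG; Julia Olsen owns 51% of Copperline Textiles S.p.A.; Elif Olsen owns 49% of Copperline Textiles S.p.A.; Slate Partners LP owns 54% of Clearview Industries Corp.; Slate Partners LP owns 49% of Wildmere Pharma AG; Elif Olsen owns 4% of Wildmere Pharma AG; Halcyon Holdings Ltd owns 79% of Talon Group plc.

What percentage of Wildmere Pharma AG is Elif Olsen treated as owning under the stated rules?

45.4591%

By spousal attribution (R2), Elif Olsen is treated as also owning Julia Olsen's interest in Copperline Textiles S.p.A, giving 49% + 51% = 100%.
By spousal attribution (R2), Elif Olsen is treated as also owning Julia Olsen's interest in Halcyon Holdings Ltd, giving 31% + 38% = 69%.
Chain via Copperline Textiles S.p.A. → Slate Partners LP (R1): 100% × 39% × 49% = 19.11% of Wildmere Pharma AG.
Chain via Halcyon Holdings Ltd → Talon Group plc (R1): 69% × 79% × 41% = 22.3491% of Wildmere Pharma AG.
Direct interest in Wildmere Pharma AG: 4%.
Aggregating (R3): 19.11% + 22.3491% + 4% = 45.4591%.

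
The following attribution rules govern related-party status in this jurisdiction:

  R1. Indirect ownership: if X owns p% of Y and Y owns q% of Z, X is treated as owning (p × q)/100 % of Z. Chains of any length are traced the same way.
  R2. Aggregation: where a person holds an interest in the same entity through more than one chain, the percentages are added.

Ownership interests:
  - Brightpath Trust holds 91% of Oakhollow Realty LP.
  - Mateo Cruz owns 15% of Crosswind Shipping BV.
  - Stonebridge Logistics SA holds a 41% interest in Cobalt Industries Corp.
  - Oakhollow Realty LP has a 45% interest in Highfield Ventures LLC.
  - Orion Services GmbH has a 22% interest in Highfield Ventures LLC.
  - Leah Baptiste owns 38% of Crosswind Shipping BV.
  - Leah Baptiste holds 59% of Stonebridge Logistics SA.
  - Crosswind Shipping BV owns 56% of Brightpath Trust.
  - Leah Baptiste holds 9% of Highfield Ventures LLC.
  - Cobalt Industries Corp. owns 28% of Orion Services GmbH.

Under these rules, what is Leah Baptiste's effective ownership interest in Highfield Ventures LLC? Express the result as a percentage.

Chain via Crosswind Shipping BV → Brightpath Trust → Oakhollow Realty LP (R1): 38% × 56% × 91% × 45% = 8.71416% of Highfield Ventures LLC.
Chain via Stonebridge Logistics SA → Cobalt Industries Corp. → Orion Services GmbH (R1): 59% × 41% × 28% × 22% = 1.490104% of Highfield Ventures LLC.
Direct interest in Highfield Ventures LLC: 9%.
Aggregating (R2): 8.71416% + 1.490104% + 9% = 19.204264%.

19.204264%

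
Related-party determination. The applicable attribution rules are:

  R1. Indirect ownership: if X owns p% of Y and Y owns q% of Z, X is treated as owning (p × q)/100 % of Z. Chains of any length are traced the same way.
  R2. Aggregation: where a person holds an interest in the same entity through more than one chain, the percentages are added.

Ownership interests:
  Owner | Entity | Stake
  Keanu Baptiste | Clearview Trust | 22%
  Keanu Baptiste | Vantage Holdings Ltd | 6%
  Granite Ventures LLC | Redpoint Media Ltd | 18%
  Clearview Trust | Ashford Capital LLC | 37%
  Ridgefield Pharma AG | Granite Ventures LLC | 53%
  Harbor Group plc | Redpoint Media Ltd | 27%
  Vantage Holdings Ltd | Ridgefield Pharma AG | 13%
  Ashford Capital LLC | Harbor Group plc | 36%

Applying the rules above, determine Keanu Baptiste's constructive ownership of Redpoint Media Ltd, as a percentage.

0.86562%

Chain via Clearview Trust → Ashford Capital LLC → Harbor Group plc (R1): 22% × 37% × 36% × 27% = 0.791208% of Redpoint Media Ltd.
Chain via Vantage Holdings Ltd → Ridgefield Pharma AG → Granite Ventures LLC (R1): 6% × 13% × 53% × 18% = 0.074412% of Redpoint Media Ltd.
Aggregating (R2): 0.791208% + 0.074412% = 0.86562%.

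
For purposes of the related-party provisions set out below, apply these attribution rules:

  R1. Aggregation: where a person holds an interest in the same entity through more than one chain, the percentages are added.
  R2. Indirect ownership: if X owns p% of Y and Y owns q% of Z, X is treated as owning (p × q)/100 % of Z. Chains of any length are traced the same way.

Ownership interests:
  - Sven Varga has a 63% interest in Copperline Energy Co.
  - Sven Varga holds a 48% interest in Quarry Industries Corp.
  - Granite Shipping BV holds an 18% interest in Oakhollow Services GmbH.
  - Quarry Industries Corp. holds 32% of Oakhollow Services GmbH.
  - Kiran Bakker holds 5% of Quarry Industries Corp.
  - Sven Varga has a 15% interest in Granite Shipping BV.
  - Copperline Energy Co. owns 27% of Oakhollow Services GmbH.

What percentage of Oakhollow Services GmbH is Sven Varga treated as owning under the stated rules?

35.07%

Chain via Quarry Industries Corp. (R2): 48% × 32% = 15.36% of Oakhollow Services GmbH.
Chain via Granite Shipping BV (R2): 15% × 18% = 2.7% of Oakhollow Services GmbH.
Chain via Copperline Energy Co. (R2): 63% × 27% = 17.01% of Oakhollow Services GmbH.
Aggregating (R1): 15.36% + 2.7% + 17.01% = 35.07%.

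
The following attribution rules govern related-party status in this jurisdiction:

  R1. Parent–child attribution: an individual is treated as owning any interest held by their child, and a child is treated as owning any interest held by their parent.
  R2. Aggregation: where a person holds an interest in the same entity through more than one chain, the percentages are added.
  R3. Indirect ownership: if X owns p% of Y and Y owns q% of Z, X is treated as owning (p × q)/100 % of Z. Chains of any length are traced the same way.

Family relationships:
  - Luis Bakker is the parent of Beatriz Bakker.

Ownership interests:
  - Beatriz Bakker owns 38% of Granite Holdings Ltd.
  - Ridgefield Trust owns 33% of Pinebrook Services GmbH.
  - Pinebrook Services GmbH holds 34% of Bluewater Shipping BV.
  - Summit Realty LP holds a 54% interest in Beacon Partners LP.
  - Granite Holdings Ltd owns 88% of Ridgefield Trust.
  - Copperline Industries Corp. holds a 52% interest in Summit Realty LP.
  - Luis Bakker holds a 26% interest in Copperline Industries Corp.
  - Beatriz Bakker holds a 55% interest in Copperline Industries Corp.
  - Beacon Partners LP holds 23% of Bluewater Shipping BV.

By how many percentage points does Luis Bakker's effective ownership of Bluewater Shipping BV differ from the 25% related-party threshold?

16.016728

By parent–child attribution (R1), Luis Bakker is treated as also owning Beatriz Bakker's interest in Copperline Industries Corp, giving 26% + 55% = 81%.
By parent–child attribution (R1), Luis Bakker is treated as owning Beatriz Bakker's 38% interest in Granite Holdings Ltd.
Chain via Copperline Industries Corp. → Summit Realty LP → Beacon Partners LP (R3): 81% × 52% × 54% × 23% = 5.231304% of Bluewater Shipping BV.
Chain via Granite Holdings Ltd → Ridgefield Trust → Pinebrook Services GmbH (R3): 38% × 88% × 33% × 34% = 3.751968% of Bluewater Shipping BV.
Aggregating (R2): 5.231304% + 3.751968% = 8.983272%.
8.983272% falls short of the 25% threshold by 16.016728 percentage points.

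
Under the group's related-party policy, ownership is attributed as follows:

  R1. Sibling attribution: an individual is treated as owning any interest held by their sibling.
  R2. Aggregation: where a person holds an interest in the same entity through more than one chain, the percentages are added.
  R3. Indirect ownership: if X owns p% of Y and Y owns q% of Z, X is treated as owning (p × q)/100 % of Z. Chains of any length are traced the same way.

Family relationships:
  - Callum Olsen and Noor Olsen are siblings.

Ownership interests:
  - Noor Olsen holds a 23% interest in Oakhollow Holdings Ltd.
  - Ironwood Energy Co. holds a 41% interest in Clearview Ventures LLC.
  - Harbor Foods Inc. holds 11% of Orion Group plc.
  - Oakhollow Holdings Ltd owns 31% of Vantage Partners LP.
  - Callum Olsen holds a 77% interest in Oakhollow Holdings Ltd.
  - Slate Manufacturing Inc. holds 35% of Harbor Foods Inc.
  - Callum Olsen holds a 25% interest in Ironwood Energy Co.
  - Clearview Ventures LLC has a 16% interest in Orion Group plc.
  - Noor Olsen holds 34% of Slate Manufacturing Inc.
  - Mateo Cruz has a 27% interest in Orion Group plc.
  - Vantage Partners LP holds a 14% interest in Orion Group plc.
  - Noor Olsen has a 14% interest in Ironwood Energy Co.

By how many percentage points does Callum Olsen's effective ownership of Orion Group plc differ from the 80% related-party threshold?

By sibling attribution (R1), Callum Olsen is treated as also owning Noor Olsen's interest in Oakhollow Holdings Ltd, giving 77% + 23% = 100%.
By sibling attribution (R1), Callum Olsen is treated as also owning Noor Olsen's interest in Ironwood Energy Co, giving 25% + 14% = 39%.
By sibling attribution (R1), Callum Olsen is treated as owning Noor Olsen's 34% interest in Slate Manufacturing Inc.
Chain via Oakhollow Holdings Ltd → Vantage Partners LP (R3): 100% × 31% × 14% = 4.34% of Orion Group plc.
Chain via Ironwood Energy Co. → Clearview Ventures LLC (R3): 39% × 41% × 16% = 2.5584% of Orion Group plc.
Chain via Slate Manufacturing Inc. → Harbor Foods Inc. (R3): 34% × 35% × 11% = 1.309% of Orion Group plc.
Aggregating (R2): 4.34% + 2.5584% + 1.309% = 8.2074%.
8.2074% falls short of the 80% threshold by 71.7926 percentage points.

71.7926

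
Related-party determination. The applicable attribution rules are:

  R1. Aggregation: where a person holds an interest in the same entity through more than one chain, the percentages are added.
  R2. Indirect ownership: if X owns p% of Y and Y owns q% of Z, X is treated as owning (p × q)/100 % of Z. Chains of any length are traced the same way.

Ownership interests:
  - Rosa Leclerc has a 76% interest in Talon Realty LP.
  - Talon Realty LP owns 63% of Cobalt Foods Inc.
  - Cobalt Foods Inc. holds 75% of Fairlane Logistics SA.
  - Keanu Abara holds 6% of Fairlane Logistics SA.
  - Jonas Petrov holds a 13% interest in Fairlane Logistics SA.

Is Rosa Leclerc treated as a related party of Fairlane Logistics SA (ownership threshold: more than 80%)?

No

Chain via Talon Realty LP → Cobalt Foods Inc. (R2): 76% × 63% × 75% = 35.91% of Fairlane Logistics SA.
35.91% does not exceed the 80% threshold, so Rosa is not a related party to Fairlane Logistics SA.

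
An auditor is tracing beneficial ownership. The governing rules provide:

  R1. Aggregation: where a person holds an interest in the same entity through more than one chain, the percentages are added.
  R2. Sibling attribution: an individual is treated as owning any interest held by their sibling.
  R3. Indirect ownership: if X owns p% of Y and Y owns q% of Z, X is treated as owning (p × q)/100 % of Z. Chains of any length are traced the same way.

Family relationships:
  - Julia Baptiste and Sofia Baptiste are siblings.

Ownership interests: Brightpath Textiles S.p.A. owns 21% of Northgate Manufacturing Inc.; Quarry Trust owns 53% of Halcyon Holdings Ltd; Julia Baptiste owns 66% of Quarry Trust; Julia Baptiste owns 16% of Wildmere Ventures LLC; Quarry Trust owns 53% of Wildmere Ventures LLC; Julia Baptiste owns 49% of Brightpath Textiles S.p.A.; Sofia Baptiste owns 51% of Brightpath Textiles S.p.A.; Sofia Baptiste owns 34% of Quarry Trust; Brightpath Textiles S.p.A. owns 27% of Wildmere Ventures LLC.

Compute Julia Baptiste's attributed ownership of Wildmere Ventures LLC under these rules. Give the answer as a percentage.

By sibling attribution (R2), Julia Baptiste is treated as also owning Sofia Baptiste's interest in Brightpath Textiles S.p.A, giving 49% + 51% = 100%.
By sibling attribution (R2), Julia Baptiste is treated as also owning Sofia Baptiste's interest in Quarry Trust, giving 66% + 34% = 100%.
Chain via Brightpath Textiles S.p.A. (R3): 100% × 27% = 27% of Wildmere Ventures LLC.
Chain via Quarry Trust (R3): 100% × 53% = 53% of Wildmere Ventures LLC.
Direct interest in Wildmere Ventures LLC: 16%.
Aggregating (R1): 27% + 53% + 16% = 96%.

96%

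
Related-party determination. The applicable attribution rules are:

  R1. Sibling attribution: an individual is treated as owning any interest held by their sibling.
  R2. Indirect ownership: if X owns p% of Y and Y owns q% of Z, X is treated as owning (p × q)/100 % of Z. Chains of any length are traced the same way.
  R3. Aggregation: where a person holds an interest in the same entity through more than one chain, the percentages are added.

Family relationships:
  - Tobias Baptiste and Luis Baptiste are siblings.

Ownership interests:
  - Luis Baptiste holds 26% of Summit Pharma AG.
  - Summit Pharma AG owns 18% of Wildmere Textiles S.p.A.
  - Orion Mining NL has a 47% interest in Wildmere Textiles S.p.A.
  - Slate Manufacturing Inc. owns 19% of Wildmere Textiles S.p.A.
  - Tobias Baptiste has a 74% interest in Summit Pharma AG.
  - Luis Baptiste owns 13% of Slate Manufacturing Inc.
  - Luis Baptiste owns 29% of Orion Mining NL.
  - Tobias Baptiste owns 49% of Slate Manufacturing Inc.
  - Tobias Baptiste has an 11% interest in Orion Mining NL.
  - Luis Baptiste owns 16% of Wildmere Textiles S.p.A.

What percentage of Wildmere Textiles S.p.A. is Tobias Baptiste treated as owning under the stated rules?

By sibling attribution (R1), Tobias Baptiste is treated as also owning Luis Baptiste's interest in Summit Pharma AG, giving 74% + 26% = 100%.
By sibling attribution (R1), Tobias Baptiste is treated as also owning Luis Baptiste's interest in Orion Mining NL, giving 11% + 29% = 40%.
By sibling attribution (R1), Tobias Baptiste is treated as also owning Luis Baptiste's interest in Slate Manufacturing Inc, giving 49% + 13% = 62%.
By sibling attribution (R1), Tobias Baptiste is treated as owning Luis Baptiste's 16% interest in Wildmere Textiles S.p.A.
Chain via Summit Pharma AG (R2): 100% × 18% = 18% of Wildmere Textiles S.p.A.
Chain via Orion Mining NL (R2): 40% × 47% = 18.8% of Wildmere Textiles S.p.A.
Chain via Slate Manufacturing Inc. (R2): 62% × 19% = 11.78% of Wildmere Textiles S.p.A.
Direct interest in Wildmere Textiles S.p.A: 16%.
Aggregating (R3): 18% + 18.8% + 11.78% + 16% = 64.58%.

64.58%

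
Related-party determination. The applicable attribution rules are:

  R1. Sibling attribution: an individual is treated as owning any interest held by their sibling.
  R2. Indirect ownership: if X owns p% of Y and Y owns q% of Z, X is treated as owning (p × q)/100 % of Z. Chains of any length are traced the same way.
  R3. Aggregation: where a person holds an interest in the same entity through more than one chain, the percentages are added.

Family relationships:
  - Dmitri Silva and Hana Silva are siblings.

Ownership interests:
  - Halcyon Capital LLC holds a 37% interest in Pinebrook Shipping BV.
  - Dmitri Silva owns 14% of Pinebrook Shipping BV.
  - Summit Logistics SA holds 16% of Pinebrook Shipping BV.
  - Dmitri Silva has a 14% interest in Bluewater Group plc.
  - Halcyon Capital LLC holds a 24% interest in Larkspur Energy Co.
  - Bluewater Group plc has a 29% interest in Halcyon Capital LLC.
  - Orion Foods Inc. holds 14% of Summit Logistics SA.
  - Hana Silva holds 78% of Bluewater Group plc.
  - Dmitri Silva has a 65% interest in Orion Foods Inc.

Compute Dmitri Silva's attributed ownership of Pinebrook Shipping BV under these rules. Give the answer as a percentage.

By sibling attribution (R1), Dmitri Silva is treated as also owning Hana Silva's interest in Bluewater Group plc, giving 14% + 78% = 92%.
Chain via Bluewater Group plc → Halcyon Capital LLC (R2): 92% × 29% × 37% = 9.8716% of Pinebrook Shipping BV.
Chain via Orion Foods Inc. → Summit Logistics SA (R2): 65% × 14% × 16% = 1.456% of Pinebrook Shipping BV.
Direct interest in Pinebrook Shipping BV: 14%.
Aggregating (R3): 9.8716% + 1.456% + 14% = 25.3276%.

25.3276%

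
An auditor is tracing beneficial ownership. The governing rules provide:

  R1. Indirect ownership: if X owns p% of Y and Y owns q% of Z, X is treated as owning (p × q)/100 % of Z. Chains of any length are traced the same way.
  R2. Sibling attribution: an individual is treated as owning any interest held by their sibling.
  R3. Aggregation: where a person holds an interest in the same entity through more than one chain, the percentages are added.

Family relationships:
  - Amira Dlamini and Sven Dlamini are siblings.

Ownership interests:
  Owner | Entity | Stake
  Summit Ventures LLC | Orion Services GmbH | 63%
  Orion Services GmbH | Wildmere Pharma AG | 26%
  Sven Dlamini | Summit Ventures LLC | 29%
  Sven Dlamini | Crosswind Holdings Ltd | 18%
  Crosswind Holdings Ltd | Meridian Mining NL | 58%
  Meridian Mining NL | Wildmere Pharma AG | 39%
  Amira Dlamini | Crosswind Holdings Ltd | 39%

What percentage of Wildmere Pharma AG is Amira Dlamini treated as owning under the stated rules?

By sibling attribution (R2), Amira Dlamini is treated as also owning Sven Dlamini's interest in Crosswind Holdings Ltd, giving 39% + 18% = 57%.
By sibling attribution (R2), Amira Dlamini is treated as owning Sven Dlamini's 29% interest in Summit Ventures LLC.
Chain via Crosswind Holdings Ltd → Meridian Mining NL (R1): 57% × 58% × 39% = 12.8934% of Wildmere Pharma AG.
Chain via Summit Ventures LLC → Orion Services GmbH (R1): 29% × 63% × 26% = 4.7502% of Wildmere Pharma AG.
Aggregating (R3): 12.8934% + 4.7502% = 17.6436%.

17.6436%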